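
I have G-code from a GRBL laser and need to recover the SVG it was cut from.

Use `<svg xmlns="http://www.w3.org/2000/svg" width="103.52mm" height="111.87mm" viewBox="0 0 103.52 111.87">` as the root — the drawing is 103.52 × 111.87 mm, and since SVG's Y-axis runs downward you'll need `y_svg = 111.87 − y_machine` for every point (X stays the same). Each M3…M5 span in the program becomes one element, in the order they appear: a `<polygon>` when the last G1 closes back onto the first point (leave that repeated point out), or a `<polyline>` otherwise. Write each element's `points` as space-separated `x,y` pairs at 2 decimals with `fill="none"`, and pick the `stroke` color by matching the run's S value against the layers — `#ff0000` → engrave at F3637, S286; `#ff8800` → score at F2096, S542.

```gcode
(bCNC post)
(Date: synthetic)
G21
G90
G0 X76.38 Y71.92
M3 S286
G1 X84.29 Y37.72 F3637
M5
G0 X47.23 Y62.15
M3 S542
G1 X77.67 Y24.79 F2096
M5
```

Machine Y-up, SVG Y-down with viewBox height 111.87, so y_svg = 111.87 − y_machine; X carries over.

Run 1: the run's S286 means `#ff0000` (engrave). The run is open, so emit a `<polyline>` with points (Y-flipped): 76.38,39.95 84.29,74.15.

Run 2: S542 ⇒ score layer `#ff8800`. The run is open, so emit a `<polyline>` with points (Y-flipped): 47.23,49.72 77.67,87.08.

<svg xmlns="http://www.w3.org/2000/svg" width="103.52mm" height="111.87mm" viewBox="0 0 103.52 111.87">
  <polyline points="76.38,39.95 84.29,74.15" fill="none" stroke="#ff0000"/>
  <polyline points="47.23,49.72 77.67,87.08" fill="none" stroke="#ff8800"/>
</svg>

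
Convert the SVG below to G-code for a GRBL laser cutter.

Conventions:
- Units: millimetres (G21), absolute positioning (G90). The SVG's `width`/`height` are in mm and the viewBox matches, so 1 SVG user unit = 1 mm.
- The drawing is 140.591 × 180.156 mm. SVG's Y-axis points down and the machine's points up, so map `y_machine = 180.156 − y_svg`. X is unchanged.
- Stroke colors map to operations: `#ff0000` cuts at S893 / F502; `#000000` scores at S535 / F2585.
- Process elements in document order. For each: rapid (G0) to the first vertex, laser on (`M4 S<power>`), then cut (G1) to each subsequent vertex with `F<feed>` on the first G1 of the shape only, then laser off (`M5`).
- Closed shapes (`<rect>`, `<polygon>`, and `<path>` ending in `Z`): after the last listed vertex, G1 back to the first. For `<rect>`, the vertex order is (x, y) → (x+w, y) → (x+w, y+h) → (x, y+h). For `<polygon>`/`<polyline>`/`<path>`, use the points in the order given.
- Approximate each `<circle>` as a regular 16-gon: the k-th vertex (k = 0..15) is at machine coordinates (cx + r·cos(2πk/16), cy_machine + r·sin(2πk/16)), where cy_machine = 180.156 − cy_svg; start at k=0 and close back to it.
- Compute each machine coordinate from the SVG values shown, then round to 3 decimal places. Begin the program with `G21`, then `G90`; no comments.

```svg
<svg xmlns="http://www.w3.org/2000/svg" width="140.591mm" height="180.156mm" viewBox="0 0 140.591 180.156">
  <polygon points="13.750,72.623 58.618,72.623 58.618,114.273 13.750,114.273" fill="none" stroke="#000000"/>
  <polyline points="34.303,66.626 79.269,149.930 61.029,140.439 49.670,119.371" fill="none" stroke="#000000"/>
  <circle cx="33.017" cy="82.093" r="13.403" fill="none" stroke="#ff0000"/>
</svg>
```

Since the viewBox matches the mm dimensions, user units are millimetres directly. The only transform is the Y-flip y_m = 180.156 − y_svg.

Shape 1 is a rectangle drawn with `<polygon>`. Its stroke #000000 means score at S535, F2585. After flipping Y the toolpath is (13.750,107.533) → (58.618,107.533) → (58.618,65.883) → (13.750,65.883) → (13.750,107.533), returning to the start.

Shape 2 is a open polyline drawn with `<polyline>`. Its stroke #000000 means score at S535, F2585. After flipping Y the toolpath is (34.303,113.530) → (79.269,30.226) → (61.029,39.717) → (49.670,60.785).

Shape 3 is a circle drawn with `<circle>`. Its stroke #ff0000 means cut at S893, F502. After flipping Y the toolpath is (46.420,98.063) → (45.400,103.192) → (42.494,107.540) → (38.146,110.446) → (33.017,111.466) → (27.888,110.446) → (23.540,107.540) → (20.634,103.192) → (19.614,98.063) → (20.634,92.934) → (23.540,88.586) → (27.888,85.680) → (33.017,84.660) → (38.146,85.680) → (42.494,88.586) → (45.400,92.934) → (46.420,98.063), returning to the start.

G21
G90
G0 X13.750 Y107.533
M4 S535
G1 X58.618 Y107.533 F2585
G1 X58.618 Y65.883
G1 X13.750 Y65.883
G1 X13.750 Y107.533
M5
G0 X34.303 Y113.530
M4 S535
G1 X79.269 Y30.226 F2585
G1 X61.029 Y39.717
G1 X49.670 Y60.785
M5
G0 X46.420 Y98.063
M4 S893
G1 X45.400 Y103.192 F502
G1 X42.494 Y107.540
G1 X38.146 Y110.446
G1 X33.017 Y111.466
G1 X27.888 Y110.446
G1 X23.540 Y107.540
G1 X20.634 Y103.192
G1 X19.614 Y98.063
G1 X20.634 Y92.934
G1 X23.540 Y88.586
G1 X27.888 Y85.680
G1 X33.017 Y84.660
G1 X38.146 Y85.680
G1 X42.494 Y88.586
G1 X45.400 Y92.934
G1 X46.420 Y98.063
M5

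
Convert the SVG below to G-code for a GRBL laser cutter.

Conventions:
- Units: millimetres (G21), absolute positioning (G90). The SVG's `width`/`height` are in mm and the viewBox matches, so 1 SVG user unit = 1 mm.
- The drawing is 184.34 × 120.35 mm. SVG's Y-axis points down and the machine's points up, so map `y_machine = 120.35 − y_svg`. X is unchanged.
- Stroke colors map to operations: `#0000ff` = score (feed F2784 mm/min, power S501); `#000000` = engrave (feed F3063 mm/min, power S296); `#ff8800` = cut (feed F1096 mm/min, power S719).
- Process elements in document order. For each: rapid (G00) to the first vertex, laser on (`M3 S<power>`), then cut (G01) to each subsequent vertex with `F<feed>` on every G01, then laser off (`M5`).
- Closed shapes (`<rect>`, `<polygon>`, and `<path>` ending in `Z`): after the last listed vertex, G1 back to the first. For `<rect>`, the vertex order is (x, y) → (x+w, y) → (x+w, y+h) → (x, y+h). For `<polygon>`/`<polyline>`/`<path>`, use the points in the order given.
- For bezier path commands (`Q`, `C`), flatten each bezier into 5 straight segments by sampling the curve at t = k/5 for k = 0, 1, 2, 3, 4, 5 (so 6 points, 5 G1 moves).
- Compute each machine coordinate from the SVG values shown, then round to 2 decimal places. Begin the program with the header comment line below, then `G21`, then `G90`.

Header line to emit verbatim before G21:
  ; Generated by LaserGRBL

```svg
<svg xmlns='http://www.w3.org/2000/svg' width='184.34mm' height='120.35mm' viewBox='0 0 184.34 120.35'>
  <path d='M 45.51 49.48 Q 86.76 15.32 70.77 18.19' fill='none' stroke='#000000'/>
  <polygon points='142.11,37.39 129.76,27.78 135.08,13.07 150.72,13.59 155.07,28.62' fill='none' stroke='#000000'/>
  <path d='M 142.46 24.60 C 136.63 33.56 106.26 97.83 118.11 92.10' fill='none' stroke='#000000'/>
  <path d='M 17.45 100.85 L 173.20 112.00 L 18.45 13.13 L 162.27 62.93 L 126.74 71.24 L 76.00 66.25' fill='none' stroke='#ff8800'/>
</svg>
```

Since the viewBox matches the mm dimensions, user units are millimetres directly. The only transform is the Y-flip y_m = 120.35 − y_svg.

Shape 1 is a quadratic bezier drawn with `<path>`. Its stroke #000000 means engrave at S296, F3063. After flipping Y the toolpath is (45.51,70.87) → (59.72,83.05) → (69.35,92.27) → (74.40,98.53) → (74.88,101.83) → (70.77,102.16).

Shape 2 is a regular polygon drawn with `<polygon>`. Its stroke #000000 means engrave at S296, F3063. After flipping Y the toolpath is (142.11,82.96) → (129.76,92.57) → (135.08,107.28) → (150.72,106.76) → (155.07,91.73) → (142.11,82.96), returning to the start.

Shape 3 is a cubic bezier drawn with `<path>`. Its stroke #000000 means engrave at S296, F3063. After flipping Y the toolpath is (142.46,95.75) → (136.55,84.74) → (127.96,66.47) → (119.88,46.95) → (115.53,32.21) → (118.11,28.25).

Shape 4 is a open polyline drawn with `<path>`. Its stroke #ff8800 means cut at S719, F1096. After flipping Y the toolpath is (17.45,19.50) → (173.20,8.35) → (18.45,107.22) → (162.27,57.42) → (126.74,49.11) → (76.00,54.10).

; Generated by LaserGRBL
G21
G90
G00 X45.51 Y70.87
M3 S296
G01 X59.72 Y83.05 F3063
G01 X69.35 Y92.27 F3063
G01 X74.40 Y98.53 F3063
G01 X74.88 Y101.83 F3063
G01 X70.77 Y102.16 F3063
M5
G00 X142.11 Y82.96
M3 S296
G01 X129.76 Y92.57 F3063
G01 X135.08 Y107.28 F3063
G01 X150.72 Y106.76 F3063
G01 X155.07 Y91.73 F3063
G01 X142.11 Y82.96 F3063
M5
G00 X142.46 Y95.75
M3 S296
G01 X136.55 Y84.74 F3063
G01 X127.96 Y66.47 F3063
G01 X119.88 Y46.95 F3063
G01 X115.53 Y32.21 F3063
G01 X118.11 Y28.25 F3063
M5
G00 X17.45 Y19.50
M3 S719
G01 X173.20 Y8.35 F1096
G01 X18.45 Y107.22 F1096
G01 X162.27 Y57.42 F1096
G01 X126.74 Y49.11 F1096
G01 X76.00 Y54.10 F1096
M5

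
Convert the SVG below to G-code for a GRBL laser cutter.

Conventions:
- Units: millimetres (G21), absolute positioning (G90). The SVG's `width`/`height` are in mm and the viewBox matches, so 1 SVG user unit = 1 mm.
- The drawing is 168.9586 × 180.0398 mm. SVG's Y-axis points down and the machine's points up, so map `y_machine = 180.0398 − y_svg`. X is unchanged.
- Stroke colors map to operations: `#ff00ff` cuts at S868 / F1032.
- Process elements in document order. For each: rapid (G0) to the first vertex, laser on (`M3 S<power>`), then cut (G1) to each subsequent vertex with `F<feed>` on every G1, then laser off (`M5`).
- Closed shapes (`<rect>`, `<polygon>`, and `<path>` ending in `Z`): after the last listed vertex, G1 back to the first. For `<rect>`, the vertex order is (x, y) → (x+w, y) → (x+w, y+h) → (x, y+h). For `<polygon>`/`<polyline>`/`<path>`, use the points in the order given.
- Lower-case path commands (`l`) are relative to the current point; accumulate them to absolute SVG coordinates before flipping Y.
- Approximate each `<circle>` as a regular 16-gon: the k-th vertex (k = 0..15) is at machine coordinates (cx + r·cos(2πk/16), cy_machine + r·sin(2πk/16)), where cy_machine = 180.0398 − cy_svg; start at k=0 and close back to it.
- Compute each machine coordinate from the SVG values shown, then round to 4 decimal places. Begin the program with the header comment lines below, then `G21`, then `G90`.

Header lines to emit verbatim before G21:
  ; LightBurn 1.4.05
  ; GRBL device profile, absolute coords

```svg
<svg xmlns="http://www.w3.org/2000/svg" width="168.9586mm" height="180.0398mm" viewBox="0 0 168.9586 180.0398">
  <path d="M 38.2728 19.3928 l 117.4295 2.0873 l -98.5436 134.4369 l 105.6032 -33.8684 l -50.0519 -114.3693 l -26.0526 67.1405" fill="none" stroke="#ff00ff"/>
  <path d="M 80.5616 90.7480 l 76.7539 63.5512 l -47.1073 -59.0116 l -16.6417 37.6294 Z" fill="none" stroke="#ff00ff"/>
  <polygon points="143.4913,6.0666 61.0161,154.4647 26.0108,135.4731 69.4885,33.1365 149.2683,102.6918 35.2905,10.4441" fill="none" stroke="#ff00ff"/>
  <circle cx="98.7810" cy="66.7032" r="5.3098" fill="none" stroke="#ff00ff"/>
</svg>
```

1 u = 1 mm; y_m = 180.0398 − y.

[1] `<path>` open polyline, #ff00ff→cut S868 F1032: (38.2728,160.6470) → (155.7023,158.5597) → (57.1587,24.1228) → (162.7619,57.9912) → (112.7100,172.3605) → (86.6574,105.2200)

[2] `<path>` closed polygon, #ff00ff→cut S868 F1032: (80.5616,89.2918) → (157.3155,25.7406) → (110.2082,84.7522) → (93.5665,47.1228) → (80.5616,89.2918) (closed)

[3] `<polygon>` closed polygon, #ff00ff→cut S868 F1032: (143.4913,173.9732) → (61.0161,25.5751) → (26.0108,44.5667) → (69.4885,146.9033) → (149.2683,77.3480) → (35.2905,169.5957) → (143.4913,173.9732) (closed)

[4] `<circle>` circle, #ff00ff→cut S868 F1032: (104.0908,113.3366) → (103.6866,115.3686) → (102.5356,117.0912) → (100.8130,118.2422) → (98.7810,118.6464) → (96.7490,118.2422) → (95.0264,117.0912) → (93.8754,115.3686) → (93.4712,113.3366) → (93.8754,111.3046) → (95.0264,109.5820) → (96.7490,108.4310) → (98.7810,108.0268) → (100.8130,108.4310) → (102.5356,109.5820) → (103.6866,111.3046) → (104.0908,113.3366) (closed)

; LightBurn 1.4.05
; GRBL device profile, absolute coords
G21
G90
G0 X38.2728 Y160.6470
M3 S868
G1 X155.7023 Y158.5597 F1032
G1 X57.1587 Y24.1228 F1032
G1 X162.7619 Y57.9912 F1032
G1 X112.7100 Y172.3605 F1032
G1 X86.6574 Y105.2200 F1032
M5
G0 X80.5616 Y89.2918
M3 S868
G1 X157.3155 Y25.7406 F1032
G1 X110.2082 Y84.7522 F1032
G1 X93.5665 Y47.1228 F1032
G1 X80.5616 Y89.2918 F1032
M5
G0 X143.4913 Y173.9732
M3 S868
G1 X61.0161 Y25.5751 F1032
G1 X26.0108 Y44.5667 F1032
G1 X69.4885 Y146.9033 F1032
G1 X149.2683 Y77.3480 F1032
G1 X35.2905 Y169.5957 F1032
G1 X143.4913 Y173.9732 F1032
M5
G0 X104.0908 Y113.3366
M3 S868
G1 X103.6866 Y115.3686 F1032
G1 X102.5356 Y117.0912 F1032
G1 X100.8130 Y118.2422 F1032
G1 X98.7810 Y118.6464 F1032
G1 X96.7490 Y118.2422 F1032
G1 X95.0264 Y117.0912 F1032
G1 X93.8754 Y115.3686 F1032
G1 X93.4712 Y113.3366 F1032
G1 X93.8754 Y111.3046 F1032
G1 X95.0264 Y109.5820 F1032
G1 X96.7490 Y108.4310 F1032
G1 X98.7810 Y108.0268 F1032
G1 X100.8130 Y108.4310 F1032
G1 X102.5356 Y109.5820 F1032
G1 X103.6866 Y111.3046 F1032
G1 X104.0908 Y113.3366 F1032
M5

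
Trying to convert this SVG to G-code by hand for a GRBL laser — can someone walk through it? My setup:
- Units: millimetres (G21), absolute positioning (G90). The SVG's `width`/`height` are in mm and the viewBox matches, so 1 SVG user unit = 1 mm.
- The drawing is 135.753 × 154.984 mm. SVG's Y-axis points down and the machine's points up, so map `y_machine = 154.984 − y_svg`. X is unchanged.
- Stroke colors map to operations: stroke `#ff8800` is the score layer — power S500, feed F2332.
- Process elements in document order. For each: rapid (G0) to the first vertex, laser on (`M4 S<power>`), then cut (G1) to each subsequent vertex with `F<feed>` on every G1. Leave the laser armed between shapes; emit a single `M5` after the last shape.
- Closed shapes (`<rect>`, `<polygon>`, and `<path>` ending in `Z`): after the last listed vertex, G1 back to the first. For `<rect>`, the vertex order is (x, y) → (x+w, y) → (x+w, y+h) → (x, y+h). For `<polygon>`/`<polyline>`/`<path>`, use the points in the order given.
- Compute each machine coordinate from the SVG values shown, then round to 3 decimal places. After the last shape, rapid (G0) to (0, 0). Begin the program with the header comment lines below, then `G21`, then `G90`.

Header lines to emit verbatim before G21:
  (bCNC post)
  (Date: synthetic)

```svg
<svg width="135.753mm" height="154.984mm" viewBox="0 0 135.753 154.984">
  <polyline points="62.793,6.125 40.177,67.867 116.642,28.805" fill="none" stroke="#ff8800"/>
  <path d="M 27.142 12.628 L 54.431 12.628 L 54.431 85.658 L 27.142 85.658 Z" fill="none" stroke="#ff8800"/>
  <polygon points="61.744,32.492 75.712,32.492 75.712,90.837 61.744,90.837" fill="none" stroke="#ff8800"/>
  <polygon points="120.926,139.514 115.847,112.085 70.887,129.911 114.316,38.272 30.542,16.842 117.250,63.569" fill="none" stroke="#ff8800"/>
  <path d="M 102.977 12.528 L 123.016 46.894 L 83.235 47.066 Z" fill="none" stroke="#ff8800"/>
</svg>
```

Since the viewBox matches the mm dimensions, user units are millimetres directly. The only transform is the Y-flip y_m = 154.984 − y_svg.

Shape 1 is a open polyline drawn with `<polyline>`. Its stroke #ff8800 means score at S500, F2332. After flipping Y the toolpath is (62.793,148.859) → (40.177,87.117) → (116.642,126.179).

Shape 2 is a rectangle drawn with `<path>`. Its stroke #ff8800 means score at S500, F2332. After flipping Y the toolpath is (27.142,142.356) → (54.431,142.356) → (54.431,69.326) → (27.142,69.326) → (27.142,142.356), returning to the start.

Shape 3 is a rectangle drawn with `<polygon>`. Its stroke #ff8800 means score at S500, F2332. After flipping Y the toolpath is (61.744,122.492) → (75.712,122.492) → (75.712,64.147) → (61.744,64.147) → (61.744,122.492), returning to the start.

Shape 4 is a closed polygon drawn with `<polygon>`. Its stroke #ff8800 means score at S500, F2332. After flipping Y the toolpath is (120.926,15.470) → (115.847,42.899) → (70.887,25.073) → (114.316,116.712) → (30.542,138.142) → (117.250,91.415) → (120.926,15.470), returning to the start.

Shape 5 is a regular polygon drawn with `<path>`. Its stroke #ff8800 means score at S500, F2332. After flipping Y the toolpath is (102.977,142.456) → (123.016,108.090) → (83.235,107.918) → (102.977,142.456), returning to the start.

(bCNC post)
(Date: synthetic)
G21
G90
G0 X62.793 Y148.859
M4 S500
G1 X40.177 Y87.117 F2332
G1 X116.642 Y126.179 F2332
G0 X27.142 Y142.356
M4 S500
G1 X54.431 Y142.356 F2332
G1 X54.431 Y69.326 F2332
G1 X27.142 Y69.326 F2332
G1 X27.142 Y142.356 F2332
G0 X61.744 Y122.492
M4 S500
G1 X75.712 Y122.492 F2332
G1 X75.712 Y64.147 F2332
G1 X61.744 Y64.147 F2332
G1 X61.744 Y122.492 F2332
G0 X120.926 Y15.470
M4 S500
G1 X115.847 Y42.899 F2332
G1 X70.887 Y25.073 F2332
G1 X114.316 Y116.712 F2332
G1 X30.542 Y138.142 F2332
G1 X117.250 Y91.415 F2332
G1 X120.926 Y15.470 F2332
G0 X102.977 Y142.456
M4 S500
G1 X123.016 Y108.090 F2332
G1 X83.235 Y107.918 F2332
G1 X102.977 Y142.456 F2332
M5
G0 X0.000 Y0.000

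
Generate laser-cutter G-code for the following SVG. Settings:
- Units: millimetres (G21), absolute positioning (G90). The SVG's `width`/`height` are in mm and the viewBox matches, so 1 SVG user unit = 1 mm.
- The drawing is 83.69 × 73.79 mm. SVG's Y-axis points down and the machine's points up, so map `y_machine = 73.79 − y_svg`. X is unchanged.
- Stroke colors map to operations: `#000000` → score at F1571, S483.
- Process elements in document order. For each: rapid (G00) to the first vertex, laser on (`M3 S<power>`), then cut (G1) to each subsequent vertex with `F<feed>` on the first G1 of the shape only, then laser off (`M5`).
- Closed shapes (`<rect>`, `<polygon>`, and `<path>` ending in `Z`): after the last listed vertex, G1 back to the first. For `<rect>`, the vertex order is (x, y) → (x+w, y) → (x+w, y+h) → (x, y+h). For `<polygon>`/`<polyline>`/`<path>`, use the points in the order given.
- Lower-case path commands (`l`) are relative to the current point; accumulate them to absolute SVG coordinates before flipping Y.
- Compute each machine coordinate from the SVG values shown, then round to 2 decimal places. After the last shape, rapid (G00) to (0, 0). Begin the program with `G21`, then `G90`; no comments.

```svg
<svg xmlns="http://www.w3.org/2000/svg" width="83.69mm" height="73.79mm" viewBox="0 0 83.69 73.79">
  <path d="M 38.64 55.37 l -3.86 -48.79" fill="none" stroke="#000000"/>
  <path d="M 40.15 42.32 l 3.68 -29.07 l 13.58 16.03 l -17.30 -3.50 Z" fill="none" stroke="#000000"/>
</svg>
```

Since the viewBox matches the mm dimensions, user units are millimetres directly. The only transform is the Y-flip y_m = 73.79 − y_svg.

Shape 1 is a line segment drawn with `<path>`. Its stroke #000000 means score at S483, F1571. After flipping Y the toolpath is (38.64,18.42) → (34.78,67.21).

Shape 2 is a closed polygon drawn with `<path>`. Its stroke #000000 means score at S483, F1571. After flipping Y the toolpath is (40.15,31.47) → (43.83,60.54) → (57.41,44.51) → (40.11,48.01) → (40.15,31.47), returning to the start.

G21
G90
G00 X38.64 Y18.42
M3 S483
G1 X34.78 Y67.21 F1571
M5
G00 X40.15 Y31.47
M3 S483
G1 X43.83 Y60.54 F1571
G1 X57.41 Y44.51
G1 X40.11 Y48.01
G1 X40.15 Y31.47
M5
G00 X0.00 Y0.00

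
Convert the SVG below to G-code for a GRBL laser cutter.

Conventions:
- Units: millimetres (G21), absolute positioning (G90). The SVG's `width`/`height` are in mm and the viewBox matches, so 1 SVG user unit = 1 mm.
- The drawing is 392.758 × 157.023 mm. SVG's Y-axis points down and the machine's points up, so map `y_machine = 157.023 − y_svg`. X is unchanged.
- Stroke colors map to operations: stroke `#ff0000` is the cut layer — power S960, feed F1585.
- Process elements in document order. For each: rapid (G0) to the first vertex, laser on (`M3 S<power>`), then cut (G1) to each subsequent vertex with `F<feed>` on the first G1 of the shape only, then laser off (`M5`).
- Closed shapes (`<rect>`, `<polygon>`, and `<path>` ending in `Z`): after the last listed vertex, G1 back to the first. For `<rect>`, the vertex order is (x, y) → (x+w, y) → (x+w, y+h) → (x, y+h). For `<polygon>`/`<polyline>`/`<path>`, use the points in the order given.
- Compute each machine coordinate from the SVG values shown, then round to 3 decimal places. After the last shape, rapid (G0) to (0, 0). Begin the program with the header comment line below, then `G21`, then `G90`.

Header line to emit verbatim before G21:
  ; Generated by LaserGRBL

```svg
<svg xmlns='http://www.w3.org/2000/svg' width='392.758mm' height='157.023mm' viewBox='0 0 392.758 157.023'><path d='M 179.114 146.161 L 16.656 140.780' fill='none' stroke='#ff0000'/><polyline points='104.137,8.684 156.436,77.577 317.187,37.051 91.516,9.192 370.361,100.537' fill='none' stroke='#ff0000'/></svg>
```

1 u = 1 mm; y_m = 157.023 − y.

[1] `<path>` line segment, #ff0000→cut S960 F1585: (179.114,10.862) → (16.656,16.243)

[2] `<polyline>` open polyline, #ff0000→cut S960 F1585: (104.137,148.339) → (156.436,79.446) → (317.187,119.972) → (91.516,147.831) → (370.361,56.486)

; Generated by LaserGRBL
G21
G90
G0 X179.114 Y10.862
M3 S960
G1 X16.656 Y16.243 F1585
M5
G0 X104.137 Y148.339
M3 S960
G1 X156.436 Y79.446 F1585
G1 X317.187 Y119.972
G1 X91.516 Y147.831
G1 X370.361 Y56.486
M5
G0 X0.000 Y0.000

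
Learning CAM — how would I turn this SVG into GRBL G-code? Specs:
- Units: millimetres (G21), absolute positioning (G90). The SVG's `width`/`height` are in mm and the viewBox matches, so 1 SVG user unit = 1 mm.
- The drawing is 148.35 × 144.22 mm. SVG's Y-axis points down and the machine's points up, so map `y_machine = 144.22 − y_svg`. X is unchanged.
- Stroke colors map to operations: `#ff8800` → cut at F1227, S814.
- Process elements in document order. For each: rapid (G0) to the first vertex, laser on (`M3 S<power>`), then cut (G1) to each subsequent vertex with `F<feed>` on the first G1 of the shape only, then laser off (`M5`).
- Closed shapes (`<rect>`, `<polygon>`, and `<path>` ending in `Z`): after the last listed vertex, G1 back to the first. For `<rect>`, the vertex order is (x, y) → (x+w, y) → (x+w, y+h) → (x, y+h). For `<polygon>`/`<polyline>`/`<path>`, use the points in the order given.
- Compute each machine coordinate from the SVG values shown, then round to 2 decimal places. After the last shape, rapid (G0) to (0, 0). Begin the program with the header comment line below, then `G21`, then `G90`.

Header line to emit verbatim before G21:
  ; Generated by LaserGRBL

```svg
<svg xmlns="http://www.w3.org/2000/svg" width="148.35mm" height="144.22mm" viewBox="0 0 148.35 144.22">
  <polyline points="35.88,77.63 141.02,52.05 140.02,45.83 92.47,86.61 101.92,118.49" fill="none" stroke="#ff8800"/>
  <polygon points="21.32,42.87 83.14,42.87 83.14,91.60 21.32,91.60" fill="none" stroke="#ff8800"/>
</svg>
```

; Generated by LaserGRBL
G21
G90
G0 X35.88 Y66.59
M3 S814
G1 X141.02 Y92.17 F1227
G1 X140.02 Y98.39
G1 X92.47 Y57.61
G1 X101.92 Y25.73
M5
G0 X21.32 Y101.35
M3 S814
G1 X83.14 Y101.35 F1227
G1 X83.14 Y52.62
G1 X21.32 Y52.62
G1 X21.32 Y101.35
M5
G0 X0.00 Y0.00

1 u = 1 mm; y_m = 144.22 − y.

[1] `<polyline>` open polyline, #ff8800→cut S814 F1227: (35.88,66.59) → (141.02,92.17) → (140.02,98.39) → (92.47,57.61) → (101.92,25.73)

[2] `<polygon>` rectangle, #ff8800→cut S814 F1227: (21.32,101.35) → (83.14,101.35) → (83.14,52.62) → (21.32,52.62) → (21.32,101.35) (closed)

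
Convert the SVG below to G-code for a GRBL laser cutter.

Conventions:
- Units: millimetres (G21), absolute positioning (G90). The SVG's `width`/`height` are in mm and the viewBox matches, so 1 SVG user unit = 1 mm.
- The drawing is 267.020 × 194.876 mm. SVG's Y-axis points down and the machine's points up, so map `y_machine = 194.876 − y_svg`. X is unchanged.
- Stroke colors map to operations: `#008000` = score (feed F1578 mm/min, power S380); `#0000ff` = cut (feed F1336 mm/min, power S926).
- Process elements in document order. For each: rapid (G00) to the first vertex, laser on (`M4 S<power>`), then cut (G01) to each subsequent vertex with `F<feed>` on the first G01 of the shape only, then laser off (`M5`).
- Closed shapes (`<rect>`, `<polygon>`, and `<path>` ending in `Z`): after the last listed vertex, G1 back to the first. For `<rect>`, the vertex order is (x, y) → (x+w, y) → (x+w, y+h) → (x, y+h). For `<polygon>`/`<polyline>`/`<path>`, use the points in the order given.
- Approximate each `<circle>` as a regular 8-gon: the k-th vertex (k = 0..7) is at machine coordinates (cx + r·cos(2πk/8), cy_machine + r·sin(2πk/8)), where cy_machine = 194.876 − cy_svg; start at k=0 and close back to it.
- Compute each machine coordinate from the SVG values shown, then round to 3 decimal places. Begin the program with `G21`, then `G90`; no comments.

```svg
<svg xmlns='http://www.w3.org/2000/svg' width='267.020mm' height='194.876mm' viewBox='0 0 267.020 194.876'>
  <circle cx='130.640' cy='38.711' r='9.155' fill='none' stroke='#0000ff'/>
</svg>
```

1 u = 1 mm; y_m = 194.876 − y.

[1] `<circle>` circle, #0000ff→cut S926 F1336: (139.795,156.165) → (137.114,162.639) → (130.640,165.320) → (124.166,162.639) → (121.485,156.165) → (124.166,149.691) → (130.640,147.010) → (137.114,149.691) → (139.795,156.165) (closed)

G21
G90
G00 X139.795 Y156.165
M4 S926
G01 X137.114 Y162.639 F1336
G01 X130.640 Y165.320
G01 X124.166 Y162.639
G01 X121.485 Y156.165
G01 X124.166 Y149.691
G01 X130.640 Y147.010
G01 X137.114 Y149.691
G01 X139.795 Y156.165
M5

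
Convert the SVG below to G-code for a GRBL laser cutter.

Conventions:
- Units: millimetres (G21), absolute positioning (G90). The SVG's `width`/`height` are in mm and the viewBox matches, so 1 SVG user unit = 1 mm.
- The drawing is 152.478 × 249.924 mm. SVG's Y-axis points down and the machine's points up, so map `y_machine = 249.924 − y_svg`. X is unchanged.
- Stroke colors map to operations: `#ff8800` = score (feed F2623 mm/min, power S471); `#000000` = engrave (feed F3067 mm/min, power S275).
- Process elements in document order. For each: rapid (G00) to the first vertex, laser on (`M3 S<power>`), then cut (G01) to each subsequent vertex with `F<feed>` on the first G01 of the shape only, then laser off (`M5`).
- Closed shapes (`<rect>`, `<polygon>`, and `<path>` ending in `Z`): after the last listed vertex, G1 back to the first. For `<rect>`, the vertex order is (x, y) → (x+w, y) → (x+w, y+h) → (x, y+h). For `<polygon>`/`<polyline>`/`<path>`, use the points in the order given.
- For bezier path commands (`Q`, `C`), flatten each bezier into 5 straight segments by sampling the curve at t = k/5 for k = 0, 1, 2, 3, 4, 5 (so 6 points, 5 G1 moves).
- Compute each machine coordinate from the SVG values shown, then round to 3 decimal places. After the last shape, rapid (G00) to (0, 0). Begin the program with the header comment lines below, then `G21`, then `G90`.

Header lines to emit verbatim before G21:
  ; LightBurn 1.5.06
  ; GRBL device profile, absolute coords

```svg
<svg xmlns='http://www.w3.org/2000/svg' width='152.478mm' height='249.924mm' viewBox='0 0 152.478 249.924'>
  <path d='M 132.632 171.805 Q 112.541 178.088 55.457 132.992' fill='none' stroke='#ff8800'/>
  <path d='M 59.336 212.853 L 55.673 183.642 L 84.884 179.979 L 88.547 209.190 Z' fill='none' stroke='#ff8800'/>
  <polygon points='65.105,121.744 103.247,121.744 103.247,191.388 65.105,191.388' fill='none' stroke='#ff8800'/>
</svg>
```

1 u = 1 mm; y_m = 249.924 − y.

[1] `<path>` quadratic bezier, #ff8800→score S471 F2623: (132.632,78.119) → (123.116,77.661) → (110.640,81.313) → (95.205,89.076) → (76.811,100.949) → (55.457,116.932)

[2] `<path>` regular polygon, #ff8800→score S471 F2623: (59.336,37.071) → (55.673,66.282) → (84.884,69.945) → (88.547,40.734) → (59.336,37.071) (closed)

[3] `<polygon>` rectangle, #ff8800→score S471 F2623: (65.105,128.180) → (103.247,128.180) → (103.247,58.536) → (65.105,58.536) → (65.105,128.180) (closed)

; LightBurn 1.5.06
; GRBL device profile, absolute coords
G21
G90
G00 X132.632 Y78.119
M3 S471
G01 X123.116 Y77.661 F2623
G01 X110.640 Y81.313
G01 X95.205 Y89.076
G01 X76.811 Y100.949
G01 X55.457 Y116.932
M5
G00 X59.336 Y37.071
M3 S471
G01 X55.673 Y66.282 F2623
G01 X84.884 Y69.945
G01 X88.547 Y40.734
G01 X59.336 Y37.071
M5
G00 X65.105 Y128.180
M3 S471
G01 X103.247 Y128.180 F2623
G01 X103.247 Y58.536
G01 X65.105 Y58.536
G01 X65.105 Y128.180
M5
G00 X0.000 Y0.000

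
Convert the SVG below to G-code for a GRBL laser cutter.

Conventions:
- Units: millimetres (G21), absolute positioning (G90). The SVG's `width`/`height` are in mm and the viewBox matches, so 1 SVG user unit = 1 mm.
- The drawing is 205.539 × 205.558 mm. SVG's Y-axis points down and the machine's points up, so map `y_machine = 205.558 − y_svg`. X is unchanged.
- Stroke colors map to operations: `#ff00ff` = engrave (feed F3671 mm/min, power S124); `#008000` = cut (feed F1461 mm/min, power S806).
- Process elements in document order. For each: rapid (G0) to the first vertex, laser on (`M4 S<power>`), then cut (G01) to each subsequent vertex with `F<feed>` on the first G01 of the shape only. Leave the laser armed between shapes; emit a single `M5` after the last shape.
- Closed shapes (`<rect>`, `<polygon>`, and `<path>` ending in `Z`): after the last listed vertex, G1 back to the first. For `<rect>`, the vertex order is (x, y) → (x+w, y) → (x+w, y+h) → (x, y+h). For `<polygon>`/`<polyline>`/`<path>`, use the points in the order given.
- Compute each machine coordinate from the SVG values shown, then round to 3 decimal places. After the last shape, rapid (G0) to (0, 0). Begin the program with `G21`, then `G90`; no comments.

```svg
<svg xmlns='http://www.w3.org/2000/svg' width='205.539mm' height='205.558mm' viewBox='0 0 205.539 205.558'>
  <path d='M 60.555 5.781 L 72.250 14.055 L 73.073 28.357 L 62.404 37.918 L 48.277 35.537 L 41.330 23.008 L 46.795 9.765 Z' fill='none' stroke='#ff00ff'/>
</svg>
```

G21
G90
G0 X60.555 Y199.777
M4 S124
G01 X72.250 Y191.503 F3671
G01 X73.073 Y177.201
G01 X62.404 Y167.640
G01 X48.277 Y170.021
G01 X41.330 Y182.550
G01 X46.795 Y195.793
G01 X60.555 Y199.777
M5
G0 X0.000 Y0.000

viewBox `0 0 205.539 205.558` with mm width/height → 1 unit = 1 mm. Flip: y_m = 205.558 − y_svg.

**Shape 1** — `<path>` regular polygon, stroke `#ff00ff` → engrave (S124, F3671). Machine vertices: (60.555,199.777) → (72.250,191.503) → (73.073,177.201) → (62.404,167.640) → (48.277,170.021) → (41.330,182.550) → (46.795,195.793) → (60.555,199.777). Closed: final G1 returns to the first vertex.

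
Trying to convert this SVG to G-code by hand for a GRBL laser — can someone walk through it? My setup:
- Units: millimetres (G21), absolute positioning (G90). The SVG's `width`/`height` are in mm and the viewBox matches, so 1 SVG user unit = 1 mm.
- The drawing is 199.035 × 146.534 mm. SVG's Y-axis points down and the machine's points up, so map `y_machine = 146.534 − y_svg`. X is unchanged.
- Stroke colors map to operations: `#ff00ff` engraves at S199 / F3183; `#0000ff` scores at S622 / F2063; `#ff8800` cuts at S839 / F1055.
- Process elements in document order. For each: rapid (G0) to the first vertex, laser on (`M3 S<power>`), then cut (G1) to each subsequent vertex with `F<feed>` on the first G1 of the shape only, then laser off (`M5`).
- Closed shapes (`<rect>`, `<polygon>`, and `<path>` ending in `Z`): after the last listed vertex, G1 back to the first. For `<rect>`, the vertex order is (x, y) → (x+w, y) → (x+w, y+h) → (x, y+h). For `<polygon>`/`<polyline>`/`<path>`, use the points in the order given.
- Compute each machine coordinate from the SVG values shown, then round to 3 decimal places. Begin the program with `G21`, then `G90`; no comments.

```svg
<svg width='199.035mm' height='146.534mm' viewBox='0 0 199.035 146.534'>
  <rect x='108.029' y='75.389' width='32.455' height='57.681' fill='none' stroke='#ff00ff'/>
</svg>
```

G21
G90
G0 X108.029 Y71.145
M3 S199
G1 X140.484 Y71.145 F3183
G1 X140.484 Y13.464
G1 X108.029 Y13.464
G1 X108.029 Y71.145
M5

viewBox `0 0 199.035 146.534` with mm width/height → 1 unit = 1 mm. Flip: y_m = 146.534 − y_svg.

**Shape 1** — `<rect>` rectangle, stroke `#ff00ff` → engrave (S199, F3183). Machine vertices: (108.029,71.145) → (140.484,71.145) → (140.484,13.464) → (108.029,13.464) → (108.029,71.145). Closed: final G1 returns to the first vertex.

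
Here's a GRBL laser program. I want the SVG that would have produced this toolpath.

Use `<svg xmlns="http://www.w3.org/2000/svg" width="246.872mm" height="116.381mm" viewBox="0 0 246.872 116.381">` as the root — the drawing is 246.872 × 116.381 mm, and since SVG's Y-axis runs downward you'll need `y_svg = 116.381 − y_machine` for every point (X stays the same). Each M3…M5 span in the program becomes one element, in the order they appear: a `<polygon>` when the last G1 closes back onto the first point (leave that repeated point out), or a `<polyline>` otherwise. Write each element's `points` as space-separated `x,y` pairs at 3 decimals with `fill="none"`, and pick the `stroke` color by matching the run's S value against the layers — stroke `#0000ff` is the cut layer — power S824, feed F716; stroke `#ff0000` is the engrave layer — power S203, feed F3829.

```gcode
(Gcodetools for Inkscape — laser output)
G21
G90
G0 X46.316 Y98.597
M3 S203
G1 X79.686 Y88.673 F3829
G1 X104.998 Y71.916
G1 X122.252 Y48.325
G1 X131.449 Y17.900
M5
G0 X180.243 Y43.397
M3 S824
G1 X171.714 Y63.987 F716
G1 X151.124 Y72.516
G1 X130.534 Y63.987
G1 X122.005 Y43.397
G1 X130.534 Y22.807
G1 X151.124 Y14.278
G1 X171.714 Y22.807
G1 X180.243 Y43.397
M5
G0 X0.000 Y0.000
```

<svg xmlns="http://www.w3.org/2000/svg" width="246.872mm" height="116.381mm" viewBox="0 0 246.872 116.381">
  <polyline points="46.316,17.784 79.686,27.708 104.998,44.465 122.252,68.056 131.449,98.481" fill="none" stroke="#ff0000"/>
  <polygon points="180.243,72.984 171.714,52.394 151.124,43.865 130.534,52.394 122.005,72.984 130.534,93.574 151.124,102.103 171.714,93.574" fill="none" stroke="#0000ff"/>
</svg>

y_svg = 116.381 − y_m.

[1] S203→`#ff0000` (engrave); open run; points: 46.316,17.784 79.686,27.708 104.998,44.465 122.252,68.056 131.449,98.481

[2] S824→`#0000ff` (cut); closed run; points: 180.243,72.984 171.714,52.394 151.124,43.865 130.534,52.394 122.005,72.984 130.534,93.574 151.124,102.103 171.714,93.574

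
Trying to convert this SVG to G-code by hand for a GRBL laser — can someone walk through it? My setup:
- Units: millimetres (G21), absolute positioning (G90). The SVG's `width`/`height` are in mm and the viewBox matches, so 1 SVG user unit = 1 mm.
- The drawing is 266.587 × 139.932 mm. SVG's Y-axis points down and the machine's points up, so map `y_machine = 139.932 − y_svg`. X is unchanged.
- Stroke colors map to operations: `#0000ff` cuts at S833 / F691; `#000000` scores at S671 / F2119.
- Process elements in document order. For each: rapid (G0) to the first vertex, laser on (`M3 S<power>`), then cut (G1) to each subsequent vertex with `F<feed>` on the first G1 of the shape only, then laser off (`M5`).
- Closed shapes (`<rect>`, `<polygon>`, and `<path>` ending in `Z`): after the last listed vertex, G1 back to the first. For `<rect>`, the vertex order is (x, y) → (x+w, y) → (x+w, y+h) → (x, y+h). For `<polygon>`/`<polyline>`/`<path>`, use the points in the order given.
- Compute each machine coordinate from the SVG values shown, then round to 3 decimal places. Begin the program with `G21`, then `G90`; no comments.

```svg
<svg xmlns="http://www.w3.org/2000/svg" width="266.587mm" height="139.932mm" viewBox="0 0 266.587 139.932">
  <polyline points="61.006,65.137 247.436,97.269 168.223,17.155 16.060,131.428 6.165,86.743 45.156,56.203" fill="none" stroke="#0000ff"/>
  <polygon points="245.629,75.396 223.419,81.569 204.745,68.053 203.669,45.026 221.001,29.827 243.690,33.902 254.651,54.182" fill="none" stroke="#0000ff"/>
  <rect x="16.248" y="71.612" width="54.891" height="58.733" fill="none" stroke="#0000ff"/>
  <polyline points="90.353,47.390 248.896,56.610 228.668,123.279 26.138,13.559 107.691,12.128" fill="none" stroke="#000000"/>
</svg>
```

G21
G90
G0 X61.006 Y74.795
M3 S833
G1 X247.436 Y42.663 F691
G1 X168.223 Y122.777
G1 X16.060 Y8.504
G1 X6.165 Y53.189
G1 X45.156 Y83.729
M5
G0 X245.629 Y64.536
M3 S833
G1 X223.419 Y58.363 F691
G1 X204.745 Y71.879
G1 X203.669 Y94.906
G1 X221.001 Y110.105
G1 X243.690 Y106.030
G1 X254.651 Y85.750
G1 X245.629 Y64.536
M5
G0 X16.248 Y68.320
M3 S833
G1 X71.139 Y68.320 F691
G1 X71.139 Y9.587
G1 X16.248 Y9.587
G1 X16.248 Y68.320
M5
G0 X90.353 Y92.542
M3 S671
G1 X248.896 Y83.322 F2119
G1 X228.668 Y16.653
G1 X26.138 Y126.373
G1 X107.691 Y127.804
M5

Since the viewBox matches the mm dimensions, user units are millimetres directly. The only transform is the Y-flip y_m = 139.932 − y_svg.

Shape 1 is a open polyline drawn with `<polyline>`. Its stroke #0000ff means cut at S833, F691. After flipping Y the toolpath is (61.006,74.795) → (247.436,42.663) → (168.223,122.777) → (16.060,8.504) → (6.165,53.189) → (45.156,83.729).

Shape 2 is a regular polygon drawn with `<polygon>`. Its stroke #0000ff means cut at S833, F691. After flipping Y the toolpath is (245.629,64.536) → (223.419,58.363) → (204.745,71.879) → (203.669,94.906) → (221.001,110.105) → (243.690,106.030) → (254.651,85.750) → (245.629,64.536), returning to the start.

Shape 3 is a rectangle drawn with `<rect>`. Its stroke #0000ff means cut at S833, F691. After flipping Y the toolpath is (16.248,68.320) → (71.139,68.320) → (71.139,9.587) → (16.248,9.587) → (16.248,68.320), returning to the start.

Shape 4 is a open polyline drawn with `<polyline>`. Its stroke #000000 means score at S671, F2119. After flipping Y the toolpath is (90.353,92.542) → (248.896,83.322) → (228.668,16.653) → (26.138,126.373) → (107.691,127.804).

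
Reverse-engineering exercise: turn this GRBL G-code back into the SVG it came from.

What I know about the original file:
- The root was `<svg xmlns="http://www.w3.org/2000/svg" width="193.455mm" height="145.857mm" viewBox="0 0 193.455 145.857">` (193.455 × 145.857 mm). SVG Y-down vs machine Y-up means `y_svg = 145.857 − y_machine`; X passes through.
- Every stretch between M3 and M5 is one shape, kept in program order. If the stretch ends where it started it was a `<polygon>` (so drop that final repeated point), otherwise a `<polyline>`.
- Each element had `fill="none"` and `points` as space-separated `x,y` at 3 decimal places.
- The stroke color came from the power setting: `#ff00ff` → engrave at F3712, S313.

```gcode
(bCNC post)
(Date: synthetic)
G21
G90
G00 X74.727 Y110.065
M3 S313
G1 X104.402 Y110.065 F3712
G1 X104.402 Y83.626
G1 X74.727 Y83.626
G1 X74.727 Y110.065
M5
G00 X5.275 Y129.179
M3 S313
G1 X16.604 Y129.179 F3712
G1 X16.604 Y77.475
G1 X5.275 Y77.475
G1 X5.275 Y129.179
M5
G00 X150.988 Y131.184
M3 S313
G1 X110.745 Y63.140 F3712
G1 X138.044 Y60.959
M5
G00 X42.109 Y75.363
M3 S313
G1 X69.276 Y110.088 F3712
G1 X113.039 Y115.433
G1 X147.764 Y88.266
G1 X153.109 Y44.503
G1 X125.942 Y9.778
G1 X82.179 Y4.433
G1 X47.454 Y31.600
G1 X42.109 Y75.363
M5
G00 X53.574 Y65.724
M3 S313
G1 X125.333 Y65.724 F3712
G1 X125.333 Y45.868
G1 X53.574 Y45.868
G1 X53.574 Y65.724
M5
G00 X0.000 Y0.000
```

Each laser-on run becomes one SVG element. Flip Y back into SVG space with y_svg = 145.857 − y_machine. Every run uses S313, so all elements get stroke `#ff00ff` (engrave).

Run 1: The run returns to its start, so emit a `<polygon>` with points (Y-flipped): 74.727,35.792 104.402,35.792 104.402,62.231 74.727,62.231.

Run 2: The run returns to its start, so emit a `<polygon>` with points (Y-flipped): 5.275,16.678 16.604,16.678 16.604,68.382 5.275,68.382.

Run 3: The run is open, so emit a `<polyline>` with points (Y-flipped): 150.988,14.673 110.745,82.717 138.044,84.898.

Run 4: The run returns to its start, so emit a `<polygon>` with points (Y-flipped): 42.109,70.494 69.276,35.769 113.039,30.424 147.764,57.591 153.109,101.354 125.942,136.079 82.179,141.424 47.454,114.257.

Run 5: The run returns to its start, so emit a `<polygon>` with points (Y-flipped): 53.574,80.133 125.333,80.133 125.333,99.989 53.574,99.989.

<svg xmlns="http://www.w3.org/2000/svg" width="193.455mm" height="145.857mm" viewBox="0 0 193.455 145.857">
  <polygon points="74.727,35.792 104.402,35.792 104.402,62.231 74.727,62.231" fill="none" stroke="#ff00ff"/>
  <polygon points="5.275,16.678 16.604,16.678 16.604,68.382 5.275,68.382" fill="none" stroke="#ff00ff"/>
  <polyline points="150.988,14.673 110.745,82.717 138.044,84.898" fill="none" stroke="#ff00ff"/>
  <polygon points="42.109,70.494 69.276,35.769 113.039,30.424 147.764,57.591 153.109,101.354 125.942,136.079 82.179,141.424 47.454,114.257" fill="none" stroke="#ff00ff"/>
  <polygon points="53.574,80.133 125.333,80.133 125.333,99.989 53.574,99.989" fill="none" stroke="#ff00ff"/>
</svg>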